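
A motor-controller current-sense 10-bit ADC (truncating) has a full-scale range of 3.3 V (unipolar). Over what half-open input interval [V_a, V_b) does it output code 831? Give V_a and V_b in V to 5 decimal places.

[2.67803 V, 2.68125 V)

LSB = 3.3/2^10 = 3.223 mV.
V_a = V_low + 831·LSB = 2.67803 V; V_b = V_low + 832·LSB = 2.68125 V.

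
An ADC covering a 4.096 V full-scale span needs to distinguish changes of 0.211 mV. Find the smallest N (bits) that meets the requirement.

Number of steps required ≥ 4.096 V / 0.211 mV = 19412.32.
Need 2^N ≥ 19412.32; 2^14 = 16384, 2^15 = 32768.
Minimum N = 15.

15 bits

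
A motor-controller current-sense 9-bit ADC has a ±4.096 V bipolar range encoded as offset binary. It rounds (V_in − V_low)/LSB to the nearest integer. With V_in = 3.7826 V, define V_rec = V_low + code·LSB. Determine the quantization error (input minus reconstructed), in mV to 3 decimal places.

6.600 mV

Step size: 8.192 V ÷ 2^9 = 16.000 mV.
Scaled input = 492.4125 LSBs, so code = 492.
V_rec = (−4.096) + 492·0.016 = 3.776 V.
Difference: 0.0066 V → 6.600 mV.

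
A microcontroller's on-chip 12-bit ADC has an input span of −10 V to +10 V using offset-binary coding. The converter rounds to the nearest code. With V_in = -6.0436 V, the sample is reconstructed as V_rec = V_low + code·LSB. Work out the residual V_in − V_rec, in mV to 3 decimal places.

Step size: 20 V ÷ 2^12 = 4.883 mV.
(V_in − V_low)/LSB = (-6.0436 − (−10))/0.00488281 = 810.2707 → code 810 (round).
Reconstructed: -6.0449219 V.
V_in − V_rec = 0.00132187 V = 1.322 mV.

1.322 mV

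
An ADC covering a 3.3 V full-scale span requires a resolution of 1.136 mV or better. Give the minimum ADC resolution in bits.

12 bits

Number of steps required ≥ 3.3 V / 1.136 mV = 2904.93.
Need 2^N ≥ 2904.93; 2^11 = 2048, 2^12 = 4096.
Minimum N = 12.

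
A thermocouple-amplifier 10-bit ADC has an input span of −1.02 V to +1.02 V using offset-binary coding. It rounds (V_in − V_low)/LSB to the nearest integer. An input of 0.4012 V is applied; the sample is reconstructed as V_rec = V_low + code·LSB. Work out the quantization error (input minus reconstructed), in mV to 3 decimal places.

Step size: 2.04 V ÷ 2^10 = 1.992 mV.
(V_in − V_low)/LSB = (0.4012 − (−1.02))/0.00199219 = 713.3867 → code 713 (round).
V_rec = (−1.02) + 713·0.00199219 = 0.40042969 V.
Difference: 0.000770312 V → 0.770 mV.

0.770 mV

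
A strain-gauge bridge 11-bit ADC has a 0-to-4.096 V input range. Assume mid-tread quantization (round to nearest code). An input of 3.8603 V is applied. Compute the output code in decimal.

code 1930

With 2048 levels over 4.096 V, one step is 2.000 mV.
(V_in − V_low)/LSB = (3.8603 − 0) / 0.002 = 1930.150.
round(1930.150) = 1930.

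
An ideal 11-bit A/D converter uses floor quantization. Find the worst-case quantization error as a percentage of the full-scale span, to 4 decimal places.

0.0488 %

Truncating → worst-case error = 1 LSB = V_FS/2^11, so 100/2048 = 0.0488281 % of full scale.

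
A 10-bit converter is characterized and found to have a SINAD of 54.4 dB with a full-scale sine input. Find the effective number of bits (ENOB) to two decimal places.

8.74 bits

ENOB = (SINAD − 1.76) / 6.02 = (54.4 − 1.76)/6.02 = 8.744.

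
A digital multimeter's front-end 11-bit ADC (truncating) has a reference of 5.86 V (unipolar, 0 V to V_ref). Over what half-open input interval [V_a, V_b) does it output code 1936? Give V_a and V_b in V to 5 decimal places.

[5.53953 V, 5.54239 V)

LSB = 5.86/2^11 = 2.861 mV.
V_a = V_low + 1936·LSB = 5.53953 V; V_b = V_low + 1937·LSB = 5.54239 V.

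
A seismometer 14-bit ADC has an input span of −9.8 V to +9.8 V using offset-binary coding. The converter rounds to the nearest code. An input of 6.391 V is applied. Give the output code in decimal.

With 16384 levels over 19.6 V, one step is 1.196 mV.
(6.391 − (−9.8)) / 0.00119629 = 13534.354 LSBs.
So the output code is 13534.

code 13534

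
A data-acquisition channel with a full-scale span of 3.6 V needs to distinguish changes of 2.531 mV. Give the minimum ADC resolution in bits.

Number of steps required ≥ 3.6 V / 2.531 mV = 1422.36.
Need 2^N ≥ 1422.36; 2^10 = 1024, 2^11 = 2048.
Minimum N = 11.

11 bits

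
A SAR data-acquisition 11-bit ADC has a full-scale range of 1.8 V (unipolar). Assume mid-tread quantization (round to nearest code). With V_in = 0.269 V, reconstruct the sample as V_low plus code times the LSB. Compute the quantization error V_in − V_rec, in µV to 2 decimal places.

One LSB is 1.8 V / 2048 = 0.879 mV.
Scaled input = 306.0622 LSBs, so code = 306.
V_rec = 0 + 306·0.000878906 = 0.26894531 V.
Error = 0.269 − 0.26894531 = 5.46875e-05 V = 54.69 µV.

54.69 µV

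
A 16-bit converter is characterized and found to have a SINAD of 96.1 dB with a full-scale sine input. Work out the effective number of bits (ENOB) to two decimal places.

15.67 bits

ENOB = (SINAD − 1.76) / 6.02 = (96.1 − 1.76)/6.02 = 15.671.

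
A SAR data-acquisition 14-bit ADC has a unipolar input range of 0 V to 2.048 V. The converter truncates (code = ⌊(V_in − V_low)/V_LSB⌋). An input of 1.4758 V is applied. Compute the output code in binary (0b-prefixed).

code 0b10111000011110 (decimal 11806)

Full-scale span = 2.048 V; LSB = 2.048/2^14 = 125.00 µV.
(V_in − V_low)/LSB = (1.4758 − 0) / 0.000125 = 11806.400.
⌊·⌋(11806.400) = 11806.
In binary (0b-prefixed): 0b10111000011110.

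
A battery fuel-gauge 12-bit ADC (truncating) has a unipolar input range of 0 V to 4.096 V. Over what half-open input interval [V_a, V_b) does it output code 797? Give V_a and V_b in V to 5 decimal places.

LSB = 4.096/2^12 = 1.000 mV.
V_a = V_low + 797·LSB = 0.797 V; V_b = V_low + 798·LSB = 0.798 V.

[0.79700 V, 0.79800 V)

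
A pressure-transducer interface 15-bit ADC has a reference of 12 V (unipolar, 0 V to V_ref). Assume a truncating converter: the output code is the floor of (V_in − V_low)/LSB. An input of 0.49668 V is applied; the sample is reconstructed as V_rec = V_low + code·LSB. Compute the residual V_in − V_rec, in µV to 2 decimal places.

97.97 µV

Step size: 12 V ÷ 2^15 = 366.21 µV.
(V_in − V_low)/LSB = (0.49668 − 0)/0.000366211 = 1356.2675 → code 1356 (floor).
Code 1356 maps back to 0 + 1356×0.000366211 V = 0.49658203 V.
V_in − V_rec = 9.79688e-05 V = 97.97 µV.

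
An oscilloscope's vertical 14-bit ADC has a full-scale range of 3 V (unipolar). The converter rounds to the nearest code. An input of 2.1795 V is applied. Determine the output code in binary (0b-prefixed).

Full-scale span = 3 V; LSB = 3/2^14 = 183.11 µV.
Input sits at 11902.976 steps above V_low.
Round → code 11903.
In binary (0b-prefixed): 0b10111001111111.

code 0b10111001111111 (decimal 11903)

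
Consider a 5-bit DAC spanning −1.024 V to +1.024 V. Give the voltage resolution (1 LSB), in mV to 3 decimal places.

64.000 mV

Full-scale span = 2.048 V.
LSB = 2.048 / 2^5 = 2.048 / 32 = 0.064 V = 64.000 mV.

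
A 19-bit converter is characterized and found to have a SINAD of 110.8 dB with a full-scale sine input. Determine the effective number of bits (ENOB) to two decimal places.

18.11 bits

ENOB = (SINAD − 1.76) / 6.02 = (110.8 − 1.76)/6.02 = 18.113.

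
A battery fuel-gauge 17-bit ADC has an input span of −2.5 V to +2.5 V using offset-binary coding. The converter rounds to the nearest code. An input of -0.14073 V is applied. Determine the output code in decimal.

code 61847

With 131072 levels over 5 V, one step is 38.15 µV.
Input sits at 61846.847 steps above V_low.
So the output code is 61847.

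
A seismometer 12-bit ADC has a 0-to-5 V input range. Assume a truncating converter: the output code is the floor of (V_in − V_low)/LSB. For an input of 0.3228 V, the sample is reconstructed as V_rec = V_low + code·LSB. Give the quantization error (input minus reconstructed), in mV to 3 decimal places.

0.534 mV

Step size: 5 V ÷ 2^12 = 1.221 mV.
Scaled input = 264.4378 LSBs, so code = 264.
Reconstructed: 0.32226562 V.
Difference: 0.000534375 V → 0.534 mV.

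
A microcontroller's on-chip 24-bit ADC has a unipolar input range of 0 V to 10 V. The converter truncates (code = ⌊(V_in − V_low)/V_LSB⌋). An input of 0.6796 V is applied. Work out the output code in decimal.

LSB = 10 V / 16777216 = 0.60 µV.
Input sits at 1140179.599 steps above V_low.
So the output code is 1140179.

code 1140179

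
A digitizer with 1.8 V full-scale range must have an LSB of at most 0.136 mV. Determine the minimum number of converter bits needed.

Number of steps required ≥ 1.8 V / 0.136 mV = 13235.29.
Need 2^N ≥ 13235.29; 2^13 = 8192, 2^14 = 16384.
Minimum N = 14.

14 bits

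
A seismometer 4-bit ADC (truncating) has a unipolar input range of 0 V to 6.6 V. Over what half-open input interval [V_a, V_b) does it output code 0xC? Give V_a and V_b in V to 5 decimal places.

[4.95000 V, 5.36250 V)

LSB = 6.6/2^4 = 412.500 mV.
Code 0xC = 12 decimal.
V_a = V_low + 12·LSB = 4.95 V; V_b = V_low + 13·LSB = 5.3625 V.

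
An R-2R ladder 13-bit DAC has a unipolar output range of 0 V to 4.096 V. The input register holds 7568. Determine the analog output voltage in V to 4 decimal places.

3.7840 V

LSB = 4.096 V / 2^13 = 0.500 mV.
V_out = 0 + 7568 × 0.0005 V = 3.784 V.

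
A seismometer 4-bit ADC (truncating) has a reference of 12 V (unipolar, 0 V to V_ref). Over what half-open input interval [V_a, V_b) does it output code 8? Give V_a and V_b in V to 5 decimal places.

[6.00000 V, 6.75000 V)

LSB = 12/2^4 = 0.7500 V.
V_a = V_low + 8·LSB = 6 V; V_b = V_low + 9·LSB = 6.75 V.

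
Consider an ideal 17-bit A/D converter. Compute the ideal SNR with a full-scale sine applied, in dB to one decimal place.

SNR ≈ 6.02·N + 1.76 dB = 6.02·17 + 1.76 = 104.10 dB.

104.1 dB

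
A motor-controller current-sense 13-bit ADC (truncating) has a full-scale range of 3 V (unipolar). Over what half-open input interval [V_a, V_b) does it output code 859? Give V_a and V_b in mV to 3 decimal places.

LSB = 3/2^13 = 366.21 µV.
V_a = V_low + 859·LSB = 0.314575 V; V_b = V_low + 860·LSB = 0.314941 V.

[314.575 mV, 314.941 mV)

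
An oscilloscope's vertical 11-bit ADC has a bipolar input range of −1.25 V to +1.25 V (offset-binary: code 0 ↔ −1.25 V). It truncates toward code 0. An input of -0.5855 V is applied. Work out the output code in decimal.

With 2048 levels over 2.5 V, one step is 1.221 mV.
Input sits at 544.358 steps above V_low.
⌊·⌋(544.358) = 544.

code 544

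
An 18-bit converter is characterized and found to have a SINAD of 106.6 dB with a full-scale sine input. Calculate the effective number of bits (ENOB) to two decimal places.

17.42 bits

ENOB = (SINAD − 1.76) / 6.02 = (106.6 − 1.76)/6.02 = 17.415.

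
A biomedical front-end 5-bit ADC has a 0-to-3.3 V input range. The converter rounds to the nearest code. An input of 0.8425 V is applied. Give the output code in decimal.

LSB = 3.3 V / 32 = 103.125 mV.
Input sits at 8.170 steps above V_low.
So the output code is 8.

code 8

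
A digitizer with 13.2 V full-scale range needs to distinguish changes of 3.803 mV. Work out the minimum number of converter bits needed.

12 bits

Number of steps required ≥ 13.2 V / 3.803 mV = 3470.94.
Need 2^N ≥ 3470.94; 2^11 = 2048, 2^12 = 4096.
Minimum N = 12.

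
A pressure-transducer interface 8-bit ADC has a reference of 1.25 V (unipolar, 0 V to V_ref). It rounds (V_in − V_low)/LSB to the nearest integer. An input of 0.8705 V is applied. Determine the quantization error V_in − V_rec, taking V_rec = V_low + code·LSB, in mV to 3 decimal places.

1.359 mV

Step size: 1.25 V ÷ 2^8 = 4.883 mV.
(0.8705 − 0)/0.00488281 = 178.2784; round gives code 178.
Reconstructed: 0.86914062 V.
Difference: 0.00135937 V → 1.359 mV.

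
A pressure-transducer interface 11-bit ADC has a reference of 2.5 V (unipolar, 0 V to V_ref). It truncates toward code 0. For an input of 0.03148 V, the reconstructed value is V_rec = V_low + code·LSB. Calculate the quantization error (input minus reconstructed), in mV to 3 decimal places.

0.962 mV

Step size: 2.5 V ÷ 2^11 = 1.221 mV.
(V_in − V_low)/LSB = (0.03148 − 0)/0.0012207 = 25.7884 → code 25 (floor).
V_rec = 0 + 25·0.0012207 = 0.030517578 V.
V_in − V_rec = 0.000962422 V = 0.962 mV.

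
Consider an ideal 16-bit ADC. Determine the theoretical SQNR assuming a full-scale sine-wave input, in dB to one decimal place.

98.1 dB

SNR ≈ 6.02·N + 1.76 dB = 6.02·16 + 1.76 = 98.08 dB.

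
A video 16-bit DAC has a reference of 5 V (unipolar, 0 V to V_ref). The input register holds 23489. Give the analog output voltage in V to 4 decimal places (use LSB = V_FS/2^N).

LSB = 5 V / 2^16 = 76.29 µV.
V_out = 0 + 23489 × 7.62939e-05 V = 1.79207 V.

1.7921 V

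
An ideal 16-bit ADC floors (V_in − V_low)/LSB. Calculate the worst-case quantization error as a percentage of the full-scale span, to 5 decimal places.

0.00153 %

Truncating → worst-case error = 1 LSB = V_FS/2^16, so 100/65536 = 0.00152588 % of full scale.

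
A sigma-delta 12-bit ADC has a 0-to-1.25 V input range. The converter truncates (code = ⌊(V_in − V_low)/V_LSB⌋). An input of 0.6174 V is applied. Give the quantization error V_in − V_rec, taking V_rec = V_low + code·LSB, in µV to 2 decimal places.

29.39 µV

Step size: 1.25 V ÷ 2^12 = 305.18 µV.
(V_in − V_low)/LSB = (0.6174 − 0)/0.000305176 = 2023.0963 → code 2023 (floor).
V_rec = 0 + 2023·0.000305176 = 0.61737061 V.
Error = 0.6174 − 0.61737061 = 2.93945e-05 V = 29.39 µV.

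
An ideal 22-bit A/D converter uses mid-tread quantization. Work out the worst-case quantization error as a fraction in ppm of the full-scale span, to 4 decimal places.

0.1192 ppm

Rounding → worst-case error = ½ LSB = V_FS/2^23, so 1e+06/8388608 = 0.119209 ppm of full scale.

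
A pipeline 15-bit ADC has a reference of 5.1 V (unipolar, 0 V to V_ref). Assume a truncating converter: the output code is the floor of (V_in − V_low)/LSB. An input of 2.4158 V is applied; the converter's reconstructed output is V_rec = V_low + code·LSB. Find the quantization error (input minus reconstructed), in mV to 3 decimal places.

0.117 mV

Step size: 5.1 V ÷ 2^15 = 155.64 µV.
Scaled input = 15521.7518 LSBs, so code = 15521.
V_rec = 0 + 15521·0.00015564 = 2.415683 V.
Difference: 0.000117017 V → 0.117 mV.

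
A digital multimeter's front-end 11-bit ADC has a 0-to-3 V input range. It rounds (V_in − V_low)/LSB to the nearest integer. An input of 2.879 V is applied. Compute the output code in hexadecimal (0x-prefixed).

code 0x7AD (decimal 1965)

With 2048 levels over 3 V, one step is 1.465 mV.
(V_in − V_low)/LSB = (2.879 − 0) / 0.00146484 = 1965.397.
round(1965.397) = 1965.
In hexadecimal (0x-prefixed): 0x7AD.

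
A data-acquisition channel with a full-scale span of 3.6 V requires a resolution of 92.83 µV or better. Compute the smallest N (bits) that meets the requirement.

16 bits

Number of steps required ≥ 3.6 V / 92.83 µV = 38780.57.
Need 2^N ≥ 38780.57; 2^15 = 32768, 2^16 = 65536.
Minimum N = 16.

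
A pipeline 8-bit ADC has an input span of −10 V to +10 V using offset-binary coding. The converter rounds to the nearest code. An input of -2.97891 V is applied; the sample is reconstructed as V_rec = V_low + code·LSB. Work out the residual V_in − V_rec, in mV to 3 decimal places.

-10.160 mV

LSB = 20/2^8 = 78.125 mV.
(-2.97891 − (−10))/0.078125 = 89.8700; round gives code 90.
V_rec = (−10) + 90·0.078125 = -2.96875 V.
V_in − V_rec = -0.01016 V = -10.160 mV.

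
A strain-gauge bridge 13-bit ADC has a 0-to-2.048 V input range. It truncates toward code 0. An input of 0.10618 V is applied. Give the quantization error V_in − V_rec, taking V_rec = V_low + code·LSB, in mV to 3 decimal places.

0.180 mV

One LSB is 2.048 V / 8192 = 250.00 µV.
Scaled input = 424.7200 LSBs, so code = 424.
V_rec = 0 + 424·0.00025 = 0.106 V.
Error = 0.10618 − 0.106 = 0.00018 V = 0.180 mV.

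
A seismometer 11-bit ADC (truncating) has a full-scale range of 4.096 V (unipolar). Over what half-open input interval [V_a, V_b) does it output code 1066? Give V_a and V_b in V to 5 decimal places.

LSB = 4.096/2^11 = 2.000 mV.
V_a = V_low + 1066·LSB = 2.132 V; V_b = V_low + 1067·LSB = 2.134 V.

[2.13200 V, 2.13400 V)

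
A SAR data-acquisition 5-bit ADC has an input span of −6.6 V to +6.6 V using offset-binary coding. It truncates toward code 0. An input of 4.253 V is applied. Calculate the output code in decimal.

code 26

With 32 levels over 13.2 V, one step is 412.500 mV.
(V_in − V_low)/LSB = (4.253 − (−6.6)) / 0.4125 = 26.310.
So the output code is 26.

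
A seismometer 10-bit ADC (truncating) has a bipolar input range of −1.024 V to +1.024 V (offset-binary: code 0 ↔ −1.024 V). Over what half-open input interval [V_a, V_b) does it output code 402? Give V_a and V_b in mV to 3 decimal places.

[-220.000 mV, -218.000 mV)

LSB = 2.048/2^10 = 2.000 mV.
V_a = V_low + 402·LSB = -0.22 V; V_b = V_low + 403·LSB = -0.218 V.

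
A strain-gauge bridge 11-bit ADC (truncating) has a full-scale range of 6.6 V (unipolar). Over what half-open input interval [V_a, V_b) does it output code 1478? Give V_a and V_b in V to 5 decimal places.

[4.76309 V, 4.76631 V)

LSB = 6.6/2^11 = 3.223 mV.
V_a = V_low + 1478·LSB = 4.76309 V; V_b = V_low + 1479·LSB = 4.76631 V.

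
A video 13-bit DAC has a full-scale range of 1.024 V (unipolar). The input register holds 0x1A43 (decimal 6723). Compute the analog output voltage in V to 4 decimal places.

0.8404 V

LSB = 1.024 V / 2^13 = 125.00 µV.
Code 0x1A43 = 6723 decimal.
V_out = 0 + 6723 × 0.000125 V = 0.840375 V.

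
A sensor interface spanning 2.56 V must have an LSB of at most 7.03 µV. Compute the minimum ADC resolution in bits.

Number of steps required ≥ 2.56 V / 7.03 µV = 364153.63.
Need 2^N ≥ 364153.63; 2^18 = 262144, 2^19 = 524288.
Minimum N = 19.

19 bits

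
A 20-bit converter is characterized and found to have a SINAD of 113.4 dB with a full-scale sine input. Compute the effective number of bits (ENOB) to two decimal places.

ENOB = (SINAD − 1.76) / 6.02 = (113.4 − 1.76)/6.02 = 18.545.

18.54 bits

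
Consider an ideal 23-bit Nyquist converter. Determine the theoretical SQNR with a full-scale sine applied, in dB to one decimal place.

SNR ≈ 6.02·N + 1.76 dB = 6.02·23 + 1.76 = 140.22 dB.

140.2 dB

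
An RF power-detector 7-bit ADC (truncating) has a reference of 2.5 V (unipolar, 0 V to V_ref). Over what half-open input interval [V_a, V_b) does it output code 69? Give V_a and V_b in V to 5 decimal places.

LSB = 2.5/2^7 = 19.531 mV.
V_a = V_low + 69·LSB = 1.34766 V; V_b = V_low + 70·LSB = 1.36719 V.

[1.34766 V, 1.36719 V)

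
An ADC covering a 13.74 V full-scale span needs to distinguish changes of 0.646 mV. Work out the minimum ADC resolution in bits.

15 bits

Number of steps required ≥ 13.74 V / 0.646 mV = 21269.35.
Need 2^N ≥ 21269.35; 2^14 = 16384, 2^15 = 32768.
Minimum N = 15.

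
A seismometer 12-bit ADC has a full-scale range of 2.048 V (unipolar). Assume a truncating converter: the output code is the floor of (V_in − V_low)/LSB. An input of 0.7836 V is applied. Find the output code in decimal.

With 4096 levels over 2.048 V, one step is 0.500 mV.
(V_in − V_low)/LSB = (0.7836 − 0) / 0.0005 = 1567.200.
Floor → code 1567.

code 1567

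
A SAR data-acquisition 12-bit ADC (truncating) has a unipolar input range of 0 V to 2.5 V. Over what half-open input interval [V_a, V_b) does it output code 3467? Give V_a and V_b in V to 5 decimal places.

LSB = 2.5/2^12 = 0.610 mV.
V_a = V_low + 3467·LSB = 2.11609 V; V_b = V_low + 3468·LSB = 2.1167 V.

[2.11609 V, 2.11670 V)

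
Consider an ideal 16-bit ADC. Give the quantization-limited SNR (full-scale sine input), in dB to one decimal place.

98.1 dB

SNR ≈ 6.02·N + 1.76 dB = 6.02·16 + 1.76 = 98.08 dB.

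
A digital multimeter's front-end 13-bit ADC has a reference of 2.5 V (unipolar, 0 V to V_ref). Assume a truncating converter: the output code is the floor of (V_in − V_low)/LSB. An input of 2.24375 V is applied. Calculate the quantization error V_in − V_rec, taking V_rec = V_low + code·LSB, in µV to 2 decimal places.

LSB = 2.5/2^13 = 305.18 µV.
Scaled input = 7352.3200 LSBs, so code = 7352.
Code 7352 maps back to 0 + 7352×0.000305176 V = 2.2436523 V.
V_in − V_rec = 9.76563e-05 V = 97.66 µV.

97.66 µV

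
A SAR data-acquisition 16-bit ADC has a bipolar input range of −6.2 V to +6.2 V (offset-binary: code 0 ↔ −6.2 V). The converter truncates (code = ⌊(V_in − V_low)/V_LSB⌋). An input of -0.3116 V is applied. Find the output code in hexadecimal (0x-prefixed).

LSB = 12.4 V / 65536 = 189.21 µV.
(-0.3116 − (−6.2)) / 0.000189209 = 31121.144 LSBs.
⌊·⌋(31121.144) = 31121.
In hexadecimal (0x-prefixed): 0x7991.

code 0x7991 (decimal 31121)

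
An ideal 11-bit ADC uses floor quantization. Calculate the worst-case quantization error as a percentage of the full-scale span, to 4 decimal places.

0.0488 %

Truncating → worst-case error = 1 LSB = V_FS/2^11, so 100/2048 = 0.0488281 % of full scale.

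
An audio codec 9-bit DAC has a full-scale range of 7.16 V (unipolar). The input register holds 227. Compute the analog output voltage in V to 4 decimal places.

3.1745 V

LSB = 7.16 V / 2^9 = 13.984 mV.
V_out = 0 + 227 × 0.0139844 V = 3.17445 V.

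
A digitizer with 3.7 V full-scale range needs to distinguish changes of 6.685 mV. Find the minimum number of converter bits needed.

Number of steps required ≥ 3.7 V / 6.685 mV = 553.48.
Need 2^N ≥ 553.48; 2^9 = 512, 2^10 = 1024.
Minimum N = 10.

10 bits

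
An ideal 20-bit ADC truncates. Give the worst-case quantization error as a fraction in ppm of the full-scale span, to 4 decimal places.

0.9537 ppm

Truncating → worst-case error = 1 LSB = V_FS/2^20, so 1e+06/1048576 = 0.953674 ppm of full scale.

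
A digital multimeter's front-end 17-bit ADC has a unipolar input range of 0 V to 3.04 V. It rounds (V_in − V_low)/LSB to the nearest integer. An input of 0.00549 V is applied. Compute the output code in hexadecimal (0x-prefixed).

With 131072 levels over 3.04 V, one step is 23.19 µV.
Input sits at 236.706 steps above V_low.
So the output code is 237.
In hexadecimal (0x-prefixed): 0xED.

code 0xED (decimal 237)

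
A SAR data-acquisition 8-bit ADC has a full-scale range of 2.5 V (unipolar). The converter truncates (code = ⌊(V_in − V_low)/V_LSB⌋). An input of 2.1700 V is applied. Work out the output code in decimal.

code 222

LSB = 2.5 V / 256 = 9.766 mV.
Input sits at 222.208 steps above V_low.
Floor → code 222.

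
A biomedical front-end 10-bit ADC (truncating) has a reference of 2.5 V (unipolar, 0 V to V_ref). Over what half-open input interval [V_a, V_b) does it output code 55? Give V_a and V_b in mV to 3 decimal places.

[134.277 mV, 136.719 mV)

LSB = 2.5/2^10 = 2.441 mV.
V_a = V_low + 55·LSB = 0.134277 V; V_b = V_low + 56·LSB = 0.136719 V.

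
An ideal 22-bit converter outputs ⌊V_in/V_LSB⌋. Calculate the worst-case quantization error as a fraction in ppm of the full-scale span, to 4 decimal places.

Truncating → worst-case error = 1 LSB = V_FS/2^22, so 1e+06/4194304 = 0.238419 ppm of full scale.

0.2384 ppm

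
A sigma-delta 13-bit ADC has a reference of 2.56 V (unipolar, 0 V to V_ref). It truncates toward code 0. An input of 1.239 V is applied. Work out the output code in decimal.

Full-scale span = 2.56 V; LSB = 2.56/2^13 = 312.50 µV.
Input sits at 3964.800 steps above V_low.
Floor → code 3964.

code 3964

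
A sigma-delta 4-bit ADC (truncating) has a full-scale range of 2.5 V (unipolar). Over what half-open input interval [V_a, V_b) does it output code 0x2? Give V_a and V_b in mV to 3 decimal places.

LSB = 2.5/2^4 = 156.250 mV.
Code 0x2 = 2 decimal.
V_a = V_low + 2·LSB = 0.3125 V; V_b = V_low + 3·LSB = 0.46875 V.

[312.500 mV, 468.750 mV)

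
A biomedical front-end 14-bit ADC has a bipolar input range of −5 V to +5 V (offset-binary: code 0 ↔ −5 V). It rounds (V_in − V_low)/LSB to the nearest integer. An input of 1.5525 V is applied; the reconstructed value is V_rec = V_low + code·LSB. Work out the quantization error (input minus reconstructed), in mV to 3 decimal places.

-0.234 mV

One LSB is 10 V / 16384 = 0.610 mV.
(V_in − V_low)/LSB = (1.5525 − (−5))/0.000610352 = 10735.6160 → code 10736 (round).
Code 10736 maps back to (−5) + 10736×0.000610352 V = 1.5527344 V.
Error = 1.5525 − 1.5527344 = -0.000234375 V = -0.234 mV.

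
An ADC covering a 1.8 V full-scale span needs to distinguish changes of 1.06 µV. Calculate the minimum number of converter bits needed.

Number of steps required ≥ 1.8 V / 1.06 µV = 1698113.21.
Need 2^N ≥ 1698113.21; 2^20 = 1048576, 2^21 = 2097152.
Minimum N = 21.

21 bits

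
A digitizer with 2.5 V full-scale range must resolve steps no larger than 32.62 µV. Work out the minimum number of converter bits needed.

Number of steps required ≥ 2.5 V / 32.62 µV = 76640.10.
Need 2^N ≥ 76640.10; 2^16 = 65536, 2^17 = 131072.
Minimum N = 17.

17 bits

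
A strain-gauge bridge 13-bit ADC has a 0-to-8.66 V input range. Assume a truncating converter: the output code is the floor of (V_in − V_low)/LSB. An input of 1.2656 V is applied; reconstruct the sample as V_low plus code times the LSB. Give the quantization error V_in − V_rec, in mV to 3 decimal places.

LSB = 8.66/2^13 = 1.057 mV.
Scaled input = 1197.2050 LSBs, so code = 1197.
Reconstructed: 1.2653833 V.
V_in − V_rec = 0.000216699 V = 0.217 mV.

0.217 mV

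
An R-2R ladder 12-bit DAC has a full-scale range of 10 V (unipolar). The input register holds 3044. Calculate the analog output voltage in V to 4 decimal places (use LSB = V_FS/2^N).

LSB = 10 V / 2^12 = 2.441 mV.
V_out = 0 + 3044 × 0.00244141 V = 7.43164 V.

7.4316 V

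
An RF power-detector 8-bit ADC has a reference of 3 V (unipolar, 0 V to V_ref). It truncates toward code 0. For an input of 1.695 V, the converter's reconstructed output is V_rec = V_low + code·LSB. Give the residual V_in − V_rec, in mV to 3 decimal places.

LSB = 3/2^8 = 11.719 mV.
(1.695 − 0)/0.0117188 = 144.6400; ⌊·⌋ gives code 144.
Reconstructed: 1.6875 V.
V_in − V_rec = 0.0075 V = 7.500 mV.

7.500 mV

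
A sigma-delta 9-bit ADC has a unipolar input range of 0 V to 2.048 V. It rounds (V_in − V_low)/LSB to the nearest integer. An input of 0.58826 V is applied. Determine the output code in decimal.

code 147

With 512 levels over 2.048 V, one step is 4.000 mV.
Input sits at 147.065 steps above V_low.
Round → code 147.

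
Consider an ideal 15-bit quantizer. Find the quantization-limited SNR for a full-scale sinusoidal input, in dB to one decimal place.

SNR ≈ 6.02·N + 1.76 dB = 6.02·15 + 1.76 = 92.06 dB.

92.1 dB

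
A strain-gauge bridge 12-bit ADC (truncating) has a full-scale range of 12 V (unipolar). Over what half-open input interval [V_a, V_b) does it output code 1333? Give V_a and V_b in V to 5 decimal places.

[3.90527 V, 3.90820 V)

LSB = 12/2^12 = 2.930 mV.
V_a = V_low + 1333·LSB = 3.90527 V; V_b = V_low + 1334·LSB = 3.9082 V.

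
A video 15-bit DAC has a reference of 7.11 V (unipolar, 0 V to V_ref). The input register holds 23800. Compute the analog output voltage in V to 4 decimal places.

LSB = 7.11 V / 2^15 = 216.98 µV.
V_out = 0 + 23800 × 0.00021698 V = 5.16412 V.

5.1641 V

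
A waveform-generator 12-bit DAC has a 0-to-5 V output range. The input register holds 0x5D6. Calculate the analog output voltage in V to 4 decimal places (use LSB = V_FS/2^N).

LSB = 5 V / 2^12 = 1.221 mV.
Code 0x5D6 = 1494 decimal.
V_out = 0 + 1494 × 0.0012207 V = 1.82373 V.

1.8237 V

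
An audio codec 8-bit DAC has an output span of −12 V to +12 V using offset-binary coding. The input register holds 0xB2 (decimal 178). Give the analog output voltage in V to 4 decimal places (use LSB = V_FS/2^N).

LSB = 24 V / 2^8 = 93.750 mV.
Code 0xB2 = 178 decimal.
V_out = (−12) + 178 × 0.09375 V = 4.6875 V.

4.6875 V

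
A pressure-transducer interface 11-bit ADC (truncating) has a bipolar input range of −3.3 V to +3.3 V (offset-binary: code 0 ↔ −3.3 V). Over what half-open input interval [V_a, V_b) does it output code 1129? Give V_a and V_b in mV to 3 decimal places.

LSB = 6.6/2^11 = 3.223 mV.
V_a = V_low + 1129·LSB = 0.338379 V; V_b = V_low + 1130·LSB = 0.341602 V.

[338.379 mV, 341.602 mV)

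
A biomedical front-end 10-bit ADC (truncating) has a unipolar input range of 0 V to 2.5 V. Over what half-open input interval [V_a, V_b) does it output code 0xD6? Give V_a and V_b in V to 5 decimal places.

LSB = 2.5/2^10 = 2.441 mV.
Code 0xD6 = 214 decimal.
V_a = V_low + 214·LSB = 0.522461 V; V_b = V_low + 215·LSB = 0.524902 V.

[0.52246 V, 0.52490 V)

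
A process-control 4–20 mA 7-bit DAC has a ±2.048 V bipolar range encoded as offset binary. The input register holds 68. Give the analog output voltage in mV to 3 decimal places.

128.000 mV

LSB = 4.096 V / 2^7 = 32.000 mV.
V_out = (−2.048) + 68 × 0.032 V = 0.128 V.
= 128.000 mV.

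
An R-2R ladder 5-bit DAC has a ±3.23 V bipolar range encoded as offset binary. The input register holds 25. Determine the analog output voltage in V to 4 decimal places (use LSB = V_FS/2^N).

1.8169 V

LSB = 6.46 V / 2^5 = 201.875 mV.
V_out = (−3.23) + 25 × 0.201875 V = 1.81688 V.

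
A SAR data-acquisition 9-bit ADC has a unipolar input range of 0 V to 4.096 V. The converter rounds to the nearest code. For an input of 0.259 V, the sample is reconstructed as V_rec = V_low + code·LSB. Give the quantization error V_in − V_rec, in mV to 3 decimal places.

One LSB is 4.096 V / 512 = 8.000 mV.
Scaled input = 32.3750 LSBs, so code = 32.
Code 32 maps back to 0 + 32×0.008 V = 0.256 V.
Error = 0.259 − 0.256 = 0.003 V = 3.000 mV.

3.000 mV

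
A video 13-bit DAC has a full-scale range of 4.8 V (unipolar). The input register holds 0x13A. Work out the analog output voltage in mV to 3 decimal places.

LSB = 4.8 V / 2^13 = 0.586 mV.
Code 0x13A = 314 decimal.
V_out = 0 + 314 × 0.000585937 V = 0.183984 V.
= 183.984 mV.

183.984 mV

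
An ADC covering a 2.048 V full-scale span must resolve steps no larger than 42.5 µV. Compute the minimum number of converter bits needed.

Number of steps required ≥ 2.048 V / 42.5 µV = 48188.24.
Need 2^N ≥ 48188.24; 2^15 = 32768, 2^16 = 65536.
Minimum N = 16.

16 bits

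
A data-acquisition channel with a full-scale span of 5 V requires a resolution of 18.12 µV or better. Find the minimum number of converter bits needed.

Number of steps required ≥ 5 V / 18.12 µV = 275938.19.
Need 2^N ≥ 275938.19; 2^18 = 262144, 2^19 = 524288.
Minimum N = 19.

19 bits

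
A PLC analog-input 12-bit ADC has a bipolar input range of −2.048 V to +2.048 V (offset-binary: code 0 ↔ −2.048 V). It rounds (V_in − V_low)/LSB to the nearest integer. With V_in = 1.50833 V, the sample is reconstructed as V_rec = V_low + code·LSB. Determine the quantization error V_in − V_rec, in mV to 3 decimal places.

0.330 mV

Step size: 4.096 V ÷ 2^12 = 1.000 mV.
(V_in − V_low)/LSB = (1.50833 − (−2.048))/0.001 = 3556.3300 → code 3556 (round).
Code 3556 maps back to (−2.048) + 3556×0.001 V = 1.508 V.
V_in − V_rec = 0.00033 V = 0.330 mV.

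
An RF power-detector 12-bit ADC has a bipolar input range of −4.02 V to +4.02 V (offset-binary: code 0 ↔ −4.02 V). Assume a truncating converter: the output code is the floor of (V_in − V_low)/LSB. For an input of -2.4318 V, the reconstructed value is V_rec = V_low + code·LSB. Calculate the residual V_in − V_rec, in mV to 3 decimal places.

0.221 mV

One LSB is 8.04 V / 4096 = 1.963 mV.
(-2.4318 − (−4.02))/0.00196289 = 809.1128; ⌊·⌋ gives code 809.
Reconstructed: -2.4320215 V.
Error = -2.4318 − (−2.4320215) = 0.000221484 V = 0.221 mV.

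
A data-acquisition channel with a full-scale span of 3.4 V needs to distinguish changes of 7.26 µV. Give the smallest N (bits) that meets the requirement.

Number of steps required ≥ 3.4 V / 7.26 µV = 468319.56.
Need 2^N ≥ 468319.56; 2^18 = 262144, 2^19 = 524288.
Minimum N = 19.

19 bits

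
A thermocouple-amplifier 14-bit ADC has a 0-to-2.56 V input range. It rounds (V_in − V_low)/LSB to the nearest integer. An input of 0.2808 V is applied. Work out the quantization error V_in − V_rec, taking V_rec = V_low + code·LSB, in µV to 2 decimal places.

Step size: 2.56 V ÷ 2^14 = 156.25 µV.
Scaled input = 1797.1200 LSBs, so code = 1797.
Reconstructed: 0.28078125 V.
Difference: 1.875e-05 V → 18.75 µV.

18.75 µV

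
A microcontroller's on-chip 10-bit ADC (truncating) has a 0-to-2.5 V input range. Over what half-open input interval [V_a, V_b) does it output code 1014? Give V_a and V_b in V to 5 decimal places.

LSB = 2.5/2^10 = 2.441 mV.
V_a = V_low + 1014·LSB = 2.47559 V; V_b = V_low + 1015·LSB = 2.47803 V.

[2.47559 V, 2.47803 V)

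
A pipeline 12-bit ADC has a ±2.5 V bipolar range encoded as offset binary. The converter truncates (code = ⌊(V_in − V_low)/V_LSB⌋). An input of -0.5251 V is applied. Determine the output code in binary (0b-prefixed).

With 4096 levels over 5 V, one step is 1.221 mV.
Input sits at 1617.838 steps above V_low.
⌊·⌋(1617.838) = 1617.
In binary (0b-prefixed): 0b11001010001.

code 0b11001010001 (decimal 1617)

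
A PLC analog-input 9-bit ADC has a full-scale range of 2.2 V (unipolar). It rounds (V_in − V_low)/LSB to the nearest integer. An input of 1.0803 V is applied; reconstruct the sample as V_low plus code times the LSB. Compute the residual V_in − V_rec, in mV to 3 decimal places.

1.784 mV

LSB = 2.2/2^9 = 4.297 mV.
(V_in − V_low)/LSB = (1.0803 − 0)/0.00429688 = 251.4153 → code 251 (round).
V_rec = 0 + 251·0.00429688 = 1.0785156 V.
Error = 1.0803 − 1.0785156 = 0.00178437 V = 1.784 mV.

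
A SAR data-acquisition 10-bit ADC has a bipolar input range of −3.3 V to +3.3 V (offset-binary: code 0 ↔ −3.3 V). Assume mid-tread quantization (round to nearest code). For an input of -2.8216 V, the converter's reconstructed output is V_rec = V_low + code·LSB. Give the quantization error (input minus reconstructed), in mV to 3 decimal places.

1.447 mV

Step size: 6.6 V ÷ 2^10 = 6.445 mV.
Scaled input = 74.2245 LSBs, so code = 74.
Reconstructed: -2.8230469 V.
Error = -2.8216 − (−2.8230469) = 0.00144688 V = 1.447 mV.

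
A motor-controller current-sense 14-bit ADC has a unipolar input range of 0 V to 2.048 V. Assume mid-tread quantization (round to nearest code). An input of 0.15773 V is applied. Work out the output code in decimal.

code 1262

LSB = 2.048 V / 16384 = 125.00 µV.
(V_in − V_low)/LSB = (0.15773 − 0) / 0.000125 = 1261.840.
Round → code 1262.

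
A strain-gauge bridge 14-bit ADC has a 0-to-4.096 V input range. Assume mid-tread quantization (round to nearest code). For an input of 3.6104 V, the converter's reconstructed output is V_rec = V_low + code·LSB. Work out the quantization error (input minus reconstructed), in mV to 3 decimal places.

One LSB is 4.096 V / 16384 = 250.00 µV.
Scaled input = 14441.6000 LSBs, so code = 14442.
V_rec = 0 + 14442·0.00025 = 3.6105 V.
Difference: -0.0001 V → -0.100 mV.

-0.100 mV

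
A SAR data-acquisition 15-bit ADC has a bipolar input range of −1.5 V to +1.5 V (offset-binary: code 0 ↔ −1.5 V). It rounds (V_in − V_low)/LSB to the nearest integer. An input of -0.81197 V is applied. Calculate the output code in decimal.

code 7515

Full-scale span = 3 V; LSB = 3/2^15 = 91.55 µV.
(-0.81197 − (−1.5)) / 9.15527e-05 = 7515.122 LSBs.
round(7515.122) = 7515.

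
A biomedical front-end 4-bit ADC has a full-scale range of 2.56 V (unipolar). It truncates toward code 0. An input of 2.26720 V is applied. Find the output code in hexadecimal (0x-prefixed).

With 16 levels over 2.56 V, one step is 160.000 mV.
(V_in − V_low)/LSB = (2.26720 − 0) / 0.16 = 14.170.
⌊·⌋(14.170) = 14.
In hexadecimal (0x-prefixed): 0xE.

code 0xE (decimal 14)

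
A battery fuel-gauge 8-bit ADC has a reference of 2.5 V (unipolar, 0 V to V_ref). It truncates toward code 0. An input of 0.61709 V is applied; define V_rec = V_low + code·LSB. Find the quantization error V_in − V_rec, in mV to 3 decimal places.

1.856 mV

LSB = 2.5/2^8 = 9.766 mV.
Scaled input = 63.1900 LSBs, so code = 63.
Reconstructed: 0.61523438 V.
V_in − V_rec = 0.00185563 V = 1.856 mV.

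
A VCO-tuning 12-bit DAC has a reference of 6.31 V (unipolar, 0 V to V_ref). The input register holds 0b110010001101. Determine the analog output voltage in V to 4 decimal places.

4.9497 V

LSB = 6.31 V / 2^12 = 1.541 mV.
Code 0b110010001101 = 3213 decimal.
V_out = 0 + 3213 × 0.00154053 V = 4.94971 V.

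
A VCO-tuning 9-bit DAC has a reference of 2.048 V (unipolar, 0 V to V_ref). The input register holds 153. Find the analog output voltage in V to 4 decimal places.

LSB = 2.048 V / 2^9 = 4.000 mV.
V_out = 0 + 153 × 0.004 V = 0.612 V.

0.6120 V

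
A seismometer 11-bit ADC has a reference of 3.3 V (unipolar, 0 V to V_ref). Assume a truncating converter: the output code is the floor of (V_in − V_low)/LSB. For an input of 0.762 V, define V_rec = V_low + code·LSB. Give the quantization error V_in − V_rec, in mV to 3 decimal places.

Step size: 3.3 V ÷ 2^11 = 1.611 mV.
Scaled input = 472.9018 LSBs, so code = 472.
V_rec = 0 + 472·0.00161133 = 0.76054687 V.
V_in − V_rec = 0.00145312 V = 1.453 mV.

1.453 mV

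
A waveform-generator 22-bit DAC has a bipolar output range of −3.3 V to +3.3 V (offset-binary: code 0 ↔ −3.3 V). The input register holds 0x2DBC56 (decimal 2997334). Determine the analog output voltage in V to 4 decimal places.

1.4165 V

LSB = 6.6 V / 2^22 = 1.57 µV.
Code 0x2DBC56 = 2997334 decimal.
V_out = (−3.3) + 2997334 × 1.57356e-06 V = 1.41649 V.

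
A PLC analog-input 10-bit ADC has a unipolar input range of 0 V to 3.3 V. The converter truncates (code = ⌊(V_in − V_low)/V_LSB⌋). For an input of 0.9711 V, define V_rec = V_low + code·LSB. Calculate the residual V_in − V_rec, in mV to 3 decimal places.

One LSB is 3.3 V / 1024 = 3.223 mV.
(0.9711 − 0)/0.00322266 = 301.3353; ⌊·⌋ gives code 301.
V_rec = 0 + 301·0.00322266 = 0.97001953 V.
Error = 0.9711 − 0.97001953 = 0.00108047 V = 1.080 mV.

1.080 mV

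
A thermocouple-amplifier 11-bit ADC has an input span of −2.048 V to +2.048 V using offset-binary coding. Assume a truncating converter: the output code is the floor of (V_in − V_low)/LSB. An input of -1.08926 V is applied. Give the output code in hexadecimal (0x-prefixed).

With 2048 levels over 4.096 V, one step is 2.000 mV.
Input sits at 479.370 steps above V_low.
So the output code is 479.
In hexadecimal (0x-prefixed): 0x1DF.

code 0x1DF (decimal 479)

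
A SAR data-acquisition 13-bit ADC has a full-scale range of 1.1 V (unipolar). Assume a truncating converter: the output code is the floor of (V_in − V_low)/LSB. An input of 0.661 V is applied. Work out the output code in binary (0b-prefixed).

code 0b1001100111010 (decimal 4922)

With 8192 levels over 1.1 V, one step is 134.28 µV.
(V_in − V_low)/LSB = (0.661 − 0) / 0.000134277 = 4922.647.
⌊·⌋(4922.647) = 4922.
In binary (0b-prefixed): 0b1001100111010.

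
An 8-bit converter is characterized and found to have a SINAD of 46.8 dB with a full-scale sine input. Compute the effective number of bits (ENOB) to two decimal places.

7.48 bits

ENOB = (SINAD − 1.76) / 6.02 = (46.8 − 1.76)/6.02 = 7.482.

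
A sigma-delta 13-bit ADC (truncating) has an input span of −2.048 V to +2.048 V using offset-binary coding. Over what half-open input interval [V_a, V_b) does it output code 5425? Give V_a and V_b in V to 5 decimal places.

[0.66450 V, 0.66500 V)

LSB = 4.096/2^13 = 0.500 mV.
V_a = V_low + 5425·LSB = 0.6645 V; V_b = V_low + 5426·LSB = 0.665 V.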